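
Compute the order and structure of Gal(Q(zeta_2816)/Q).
|Gal(Q(zeta_2816)/Q)| = phi(2816) = 1280; group ≅ (Z/2816Z)^* ≅ Z/2Z × Z/10Z × Z/64Z

The n-th cyclotomic polynomial Φ_2816(x) is the minimal polynomial of zeta_2816 over Q and has degree phi(2816) = 1280. So Q(zeta_2816) is a degree-1280 Galois extension with Galois group (Z/2816Z)^*. By CRT, (Z/2816Z)^* ≅ (Z/256Z)^* × (Z/11Z)^*. Each prime-power unit group is (Z/256Z)^* ≅ Z/2Z × Z/64Z; (Z/11Z)^* ≅ Z/10Z. Hence Gal(Q(zeta_2816)/Q) ≅ Z/2Z × Z/10Z × Z/64Z.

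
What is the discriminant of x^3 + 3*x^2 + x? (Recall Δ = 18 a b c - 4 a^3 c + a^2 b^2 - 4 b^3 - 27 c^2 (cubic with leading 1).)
Δ = 5

For x^3 + a x^2 + b x + c the discriminant is Δ = 18 a b c - 4 a^3 c + a^2 b^2 - 4 b^3 - 27 c^2.
Plug a = 3, b = 1, c = 0:
  18*(3)*(1)*(0) - 4*(3)^3*(0) + (3)^2*(1)^2 - 4*(1)^3 - 27*(0)^2
  = 0 + (0) + 9 + (-4) + (0)
  = 5.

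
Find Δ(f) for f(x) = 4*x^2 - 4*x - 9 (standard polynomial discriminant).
Δ = 160

For a quadratic a x^2 + b x + c the discriminant is Δ = b^2 - 4ac = (-4)^2 - 4*(4)*(-9) = 16 - (-144) = 160.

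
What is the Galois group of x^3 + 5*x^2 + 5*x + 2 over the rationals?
Gal(K/Q) = S_3 (symmetric group of order 6)

Compute the discriminant of x^3 + (5)*x^2 + (5)*x + (2): Δ = -83. Since Δ is not a rational square, the Galois group is not contained in A_3; it must be the full S_3 (irreducibility of the cubic rules out anything smaller).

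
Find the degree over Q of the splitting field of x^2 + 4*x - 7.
[K:Q] = 2

The discriminant of x^2 + (4)*x + (-7) is b^2 - 4c = 16 - (-28) = 44. Since 44 is not a perfect square in Q, the polynomial is irreducible over Q. Its two roots generate a degree-2 extension, so [K:Q] = 2.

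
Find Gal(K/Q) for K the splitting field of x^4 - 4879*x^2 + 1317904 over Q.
Gal(K/Q) = Z/2Z (cyclic of order 2)

f factors as (x^2 - 287)(x^2 - 4592), so the splitting field is K = Q(sqrt(287), sqrt(4592)). The squarefree part of 287 is 287 and the squarefree part of 4592 is also 287, so sqrt(287) and sqrt(4592) are both rational multiples of sqrt(287). Hence Q(sqrt(287)) = Q(sqrt(4592)) = Q(sqrt(287)), and the splitting field collapses to a single degree-2 extension with Galois group Z/2Z.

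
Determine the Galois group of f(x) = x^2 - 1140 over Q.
Gal(K/Q) = Z/2Z (cyclic of order 2)

x^2 - 1140 is irreducible over Q since 1140 is not a rational square. The splitting field Q(sqrt(1140)) has degree 2 over Q, and its unique nontrivial automorphism is sqrt(1140) ↦ -sqrt(1140). Hence Gal(Q(sqrt(1140))/Q) = Z/2Z.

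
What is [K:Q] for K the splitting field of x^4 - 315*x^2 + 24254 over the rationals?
[K:Q] = 4

f factors as (x^2 - 181)(x^2 - 134); the splitting field is K = Q(sqrt(181), sqrt(134)). Since 181, 134, and 24254 are all non-squares in Q, the three subfields Q(sqrt(181)), Q(sqrt(134)), Q(sqrt(24254)) are distinct degree-2 extensions, so [K:Q] = 4 (Klein four Galois group).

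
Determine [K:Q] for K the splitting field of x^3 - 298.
[K:Q] = 6

x^3 - 298 has one real root r = 298^(1/3) and two complex roots r*zeta_3, r*zeta_3^2 where zeta_3 = e^(2*pi*i/3). The splitting field is Q(r, zeta_3). [Q(r):Q] = 3 and [Q(zeta_3):Q] = 2 with gcd = 1, so [Q(r, zeta_3):Q] = 3 * 2 = 6.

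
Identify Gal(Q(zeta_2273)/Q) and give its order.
|Gal(Q(zeta_2273)/Q)| = phi(2273) = 2272; group ≅ (Z/2273Z)^* ≅ Z/2272Z

The n-th cyclotomic polynomial Φ_2273(x) is the minimal polynomial of zeta_2273 over Q and has degree phi(2273) = 2272. So Q(zeta_2273) is a degree-2272 Galois extension with Galois group (Z/2273Z)^*. (Z/2273Z)^* is cyclic since 2273 is an odd prime power (or 4). Hence Gal(Q(zeta_2273)/Q) ≅ Z/2272Z.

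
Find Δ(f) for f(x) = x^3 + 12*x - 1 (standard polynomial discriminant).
Δ = -6939

For a depressed cubic x^3 + p x + q the discriminant is Δ = -4 p^3 - 27 q^2 = -4*(12)^3 - 27*(-1)^2 = -6912 - 27 = -6939.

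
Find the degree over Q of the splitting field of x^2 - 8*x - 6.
[K:Q] = 2

The discriminant of x^2 + (-8)*x + (-6) is b^2 - 4c = 64 - (-24) = 88. Since 88 is not a perfect square in Q, the polynomial is irreducible over Q. Its two roots generate a degree-2 extension, so [K:Q] = 2.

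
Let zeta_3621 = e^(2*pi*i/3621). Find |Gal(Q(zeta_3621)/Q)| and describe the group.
|Gal(Q(zeta_3621)/Q)| = phi(3621) = 2240; group ≅ (Z/3621Z)^* ≅ Z/2Z × Z/16Z × Z/70Z

The n-th cyclotomic polynomial Φ_3621(x) is the minimal polynomial of zeta_3621 over Q and has degree phi(3621) = 2240. So Q(zeta_3621) is a degree-2240 Galois extension with Galois group (Z/3621Z)^*. By CRT, (Z/3621Z)^* ≅ (Z/3Z)^* × (Z/17Z)^* × (Z/71Z)^*. Each prime-power unit group is (Z/3Z)^* ≅ Z/2Z; (Z/17Z)^* ≅ Z/16Z; (Z/71Z)^* ≅ Z/70Z. Hence Gal(Q(zeta_3621)/Q) ≅ Z/2Z × Z/16Z × Z/70Z.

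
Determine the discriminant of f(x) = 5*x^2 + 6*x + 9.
Δ = -144

For a quadratic a x^2 + b x + c the discriminant is Δ = b^2 - 4ac = (6)^2 - 4*(5)*(9) = 36 - (180) = -144.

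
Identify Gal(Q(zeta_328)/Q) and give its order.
|Gal(Q(zeta_328)/Q)| = phi(328) = 160; group ≅ (Z/328Z)^* ≅ Z/2Z × Z/2Z × Z/40Z

The n-th cyclotomic polynomial Φ_328(x) is the minimal polynomial of zeta_328 over Q and has degree phi(328) = 160. So Q(zeta_328) is a degree-160 Galois extension with Galois group (Z/328Z)^*. By CRT, (Z/328Z)^* ≅ (Z/8Z)^* × (Z/41Z)^*. Each prime-power unit group is (Z/8Z)^* ≅ Z/2Z × Z/2Z; (Z/41Z)^* ≅ Z/40Z. Hence Gal(Q(zeta_328)/Q) ≅ Z/2Z × Z/2Z × Z/40Z.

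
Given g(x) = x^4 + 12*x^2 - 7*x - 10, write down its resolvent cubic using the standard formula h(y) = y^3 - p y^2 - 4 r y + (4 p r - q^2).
h(y) = y^3 - 12*y^2 + 40*y - 529

Identify coefficients: p = 12, q = -7, r = -10.
Plug into h(y) = y^3 - p y^2 - 4 r y + (4 p r - q^2):
  h(y) = y^3 - (12) y^2 - 4*(-10) y + (4*(12)*(-10) - (-7)^2)
       = y^3 + (-12) y^2 + (40) y + (-529).
Simplifying: h(y) = y^3 - 12*y^2 + 40*y - 529.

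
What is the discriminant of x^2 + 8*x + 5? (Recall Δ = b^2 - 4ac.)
Δ = 44

For a quadratic a x^2 + b x + c the discriminant is Δ = b^2 - 4ac = (8)^2 - 4*(1)*(5) = 64 - (20) = 44.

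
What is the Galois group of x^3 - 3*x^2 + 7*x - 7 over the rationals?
Gal(K/Q) = S_3 (symmetric group of order 6)

Compute the discriminant of x^3 + (-3)*x^2 + (7)*x + (-7): Δ = -364. Since Δ is not a rational square, the Galois group is not contained in A_3; it must be the full S_3 (irreducibility of the cubic rules out anything smaller).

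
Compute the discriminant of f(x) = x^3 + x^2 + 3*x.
Δ = -99

For x^3 + a x^2 + b x + c the discriminant is Δ = 18 a b c - 4 a^3 c + a^2 b^2 - 4 b^3 - 27 c^2.
Plug a = 1, b = 3, c = 0:
  18*(1)*(3)*(0) - 4*(1)^3*(0) + (1)^2*(3)^2 - 4*(3)^3 - 27*(0)^2
  = 0 + (0) + 9 + (-108) + (0)
  = -99.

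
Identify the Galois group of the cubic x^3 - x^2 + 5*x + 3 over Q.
Gal(K/Q) = S_3 (symmetric group of order 6)

Compute the discriminant of x^3 + (-1)*x^2 + (5)*x + (3): Δ = -976. Since Δ is not a rational square, the Galois group is not contained in A_3; it must be the full S_3 (irreducibility of the cubic rules out anything smaller).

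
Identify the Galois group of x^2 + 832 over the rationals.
Gal(K/Q) = Z/2Z (cyclic of order 2)

x^2 + 832 is irreducible over Q since -832 is not a rational square. The splitting field Q(sqrt(-832)) has degree 2 over Q, and its unique nontrivial automorphism is sqrt(-832) ↦ -sqrt(-832). Hence Gal(Q(sqrt(-832))/Q) = Z/2Z.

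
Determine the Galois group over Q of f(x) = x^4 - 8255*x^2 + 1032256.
Gal(K/Q) = Z/2Z (cyclic of order 2)

f factors as (x^2 - 127)(x^2 - 8128), so the splitting field is K = Q(sqrt(127), sqrt(8128)). The squarefree part of 127 is 127 and the squarefree part of 8128 is also 127, so sqrt(127) and sqrt(8128) are both rational multiples of sqrt(127). Hence Q(sqrt(127)) = Q(sqrt(8128)) = Q(sqrt(127)), and the splitting field collapses to a single degree-2 extension with Galois group Z/2Z.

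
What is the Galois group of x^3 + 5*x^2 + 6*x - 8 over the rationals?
Gal(K/Q) = S_3 (symmetric group of order 6)

Compute the discriminant of x^3 + (5)*x^2 + (6)*x + (-8): Δ = -2012. Since Δ is not a rational square, the Galois group is not contained in A_3; it must be the full S_3 (irreducibility of the cubic rules out anything smaller).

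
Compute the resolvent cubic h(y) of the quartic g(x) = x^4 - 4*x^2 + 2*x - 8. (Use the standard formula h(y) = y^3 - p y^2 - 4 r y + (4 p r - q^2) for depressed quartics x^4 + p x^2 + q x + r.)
h(y) = y^3 + 4*y^2 + 32*y + 124

Identify coefficients: p = -4, q = 2, r = -8.
Plug into h(y) = y^3 - p y^2 - 4 r y + (4 p r - q^2):
  h(y) = y^3 - (-4) y^2 - 4*(-8) y + (4*(-4)*(-8) - (2)^2)
       = y^3 + (4) y^2 + (32) y + (124).
Simplifying: h(y) = y^3 + 4*y^2 + 32*y + 124.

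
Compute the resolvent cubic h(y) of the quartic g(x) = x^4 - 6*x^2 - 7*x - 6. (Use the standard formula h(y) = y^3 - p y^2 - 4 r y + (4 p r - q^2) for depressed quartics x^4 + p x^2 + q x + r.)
h(y) = y^3 + 6*y^2 + 24*y + 95

Identify coefficients: p = -6, q = -7, r = -6.
Plug into h(y) = y^3 - p y^2 - 4 r y + (4 p r - q^2):
  h(y) = y^3 - (-6) y^2 - 4*(-6) y + (4*(-6)*(-6) - (-7)^2)
       = y^3 + (6) y^2 + (24) y + (95).
Simplifying: h(y) = y^3 + 6*y^2 + 24*y + 95.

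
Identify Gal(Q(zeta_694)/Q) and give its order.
|Gal(Q(zeta_694)/Q)| = phi(694) = 346; group ≅ (Z/694Z)^* ≅ Z/346Z

The n-th cyclotomic polynomial Φ_694(x) is the minimal polynomial of zeta_694 over Q and has degree phi(694) = 346. So Q(zeta_694) is a degree-346 Galois extension with Galois group (Z/694Z)^*. By CRT, (Z/694Z)^* ≅ (Z/2Z)^* × (Z/347Z)^*. Each prime-power unit group is (Z/2Z)^* ≅ trivial group (order 1); (Z/347Z)^* ≅ Z/346Z. Hence Gal(Q(zeta_694)/Q) ≅ Z/346Z.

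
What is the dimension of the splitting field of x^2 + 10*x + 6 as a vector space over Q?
[K:Q] = 2

The discriminant of x^2 + (10)*x + (6) is b^2 - 4c = 100 - (24) = 76. Since 76 is not a perfect square in Q, the polynomial is irreducible over Q. Its two roots generate a degree-2 extension, so [K:Q] = 2.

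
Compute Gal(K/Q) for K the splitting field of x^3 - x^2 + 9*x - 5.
Gal(K/Q) = S_3 (symmetric group of order 6)

Compute the discriminant of x^3 + (-1)*x^2 + (9)*x + (-5): Δ = -2720. Since Δ is not a rational square, the Galois group is not contained in A_3; it must be the full S_3 (irreducibility of the cubic rules out anything smaller).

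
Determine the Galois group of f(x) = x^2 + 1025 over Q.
Gal(K/Q) = Z/2Z (cyclic of order 2)

x^2 + 1025 is irreducible over Q since -1025 is not a rational square. The splitting field Q(sqrt(-1025)) has degree 2 over Q, and its unique nontrivial automorphism is sqrt(-1025) ↦ -sqrt(-1025). Hence Gal(Q(sqrt(-1025))/Q) = Z/2Z.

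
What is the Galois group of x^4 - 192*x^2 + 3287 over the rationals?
Gal(K/Q) = V_4 (Klein four-group, Z/2Z × Z/2Z)

f factors as (x^2 - 19)(x^2 - 173), so the splitting field is K = Q(sqrt(19), sqrt(173)). The elements 19, 173, 3287 are all non-squares in Q, so sqrt(19) and sqrt(173) generate independent quadratic extensions. Thus [K:Q] = 4 and Gal(K/Q) is generated by the two order-2 automorphisms sqrt(19) ↦ -sqrt(19) and sqrt(173) ↦ -sqrt(173), giving V_4.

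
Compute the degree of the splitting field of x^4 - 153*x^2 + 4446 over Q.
[K:Q] = 4

f factors as (x^2 - 114)(x^2 - 39); the splitting field is K = Q(sqrt(114), sqrt(39)). Since 114, 39, and 4446 are all non-squares in Q, the three subfields Q(sqrt(114)), Q(sqrt(39)), Q(sqrt(4446)) are distinct degree-2 extensions, so [K:Q] = 4 (Klein four Galois group).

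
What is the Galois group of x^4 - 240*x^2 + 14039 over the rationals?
Gal(K/Q) = V_4 (Klein four-group, Z/2Z × Z/2Z)

f factors as (x^2 - 101)(x^2 - 139), so the splitting field is K = Q(sqrt(101), sqrt(139)). The elements 101, 139, 14039 are all non-squares in Q, so sqrt(101) and sqrt(139) generate independent quadratic extensions. Thus [K:Q] = 4 and Gal(K/Q) is generated by the two order-2 automorphisms sqrt(101) ↦ -sqrt(101) and sqrt(139) ↦ -sqrt(139), giving V_4.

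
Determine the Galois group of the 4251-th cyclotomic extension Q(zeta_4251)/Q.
|Gal(Q(zeta_4251)/Q)| = phi(4251) = 2592; group ≅ (Z/4251Z)^* ≅ Z/2Z × Z/12Z × Z/108Z

The n-th cyclotomic polynomial Φ_4251(x) is the minimal polynomial of zeta_4251 over Q and has degree phi(4251) = 2592. So Q(zeta_4251) is a degree-2592 Galois extension with Galois group (Z/4251Z)^*. By CRT, (Z/4251Z)^* ≅ (Z/3Z)^* × (Z/13Z)^* × (Z/109Z)^*. Each prime-power unit group is (Z/3Z)^* ≅ Z/2Z; (Z/13Z)^* ≅ Z/12Z; (Z/109Z)^* ≅ Z/108Z. Hence Gal(Q(zeta_4251)/Q) ≅ Z/2Z × Z/12Z × Z/108Z.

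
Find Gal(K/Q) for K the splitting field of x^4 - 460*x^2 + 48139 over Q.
Gal(K/Q) = V_4 (Klein four-group, Z/2Z × Z/2Z)

f factors as (x^2 - 299)(x^2 - 161), so the splitting field is K = Q(sqrt(299), sqrt(161)). The elements 299, 161, 48139 are all non-squares in Q, so sqrt(299) and sqrt(161) generate independent quadratic extensions. Thus [K:Q] = 4 and Gal(K/Q) is generated by the two order-2 automorphisms sqrt(299) ↦ -sqrt(299) and sqrt(161) ↦ -sqrt(161), giving V_4.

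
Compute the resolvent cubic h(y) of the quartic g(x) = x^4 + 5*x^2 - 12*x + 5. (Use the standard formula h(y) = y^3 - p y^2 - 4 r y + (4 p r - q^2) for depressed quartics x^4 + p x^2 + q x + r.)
h(y) = y^3 - 5*y^2 - 20*y - 44

Identify coefficients: p = 5, q = -12, r = 5.
Plug into h(y) = y^3 - p y^2 - 4 r y + (4 p r - q^2):
  h(y) = y^3 - (5) y^2 - 4*(5) y + (4*(5)*(5) - (-12)^2)
       = y^3 + (-5) y^2 + (-20) y + (-44).
Simplifying: h(y) = y^3 - 5*y^2 - 20*y - 44.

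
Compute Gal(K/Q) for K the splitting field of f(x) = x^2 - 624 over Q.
Gal(K/Q) = Z/2Z (cyclic of order 2)

x^2 - 624 is irreducible over Q since 624 is not a rational square. The splitting field Q(sqrt(624)) has degree 2 over Q, and its unique nontrivial automorphism is sqrt(624) ↦ -sqrt(624). Hence Gal(Q(sqrt(624))/Q) = Z/2Z.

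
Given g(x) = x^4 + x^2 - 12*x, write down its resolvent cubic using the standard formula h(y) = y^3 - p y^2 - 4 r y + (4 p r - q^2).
h(y) = y^3 - y^2 - 144

Identify coefficients: p = 1, q = -12, r = 0.
Plug into h(y) = y^3 - p y^2 - 4 r y + (4 p r - q^2):
  h(y) = y^3 - (1) y^2 - 4*(0) y + (4*(1)*(0) - (-12)^2)
       = y^3 + (-1) y^2 + (0) y + (-144).
Simplifying: h(y) = y^3 - y^2 - 144.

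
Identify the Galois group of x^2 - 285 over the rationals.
Gal(K/Q) = Z/2Z (cyclic of order 2)

x^2 - 285 is irreducible over Q since 285 is not a rational square. The splitting field Q(sqrt(285)) has degree 2 over Q, and its unique nontrivial automorphism is sqrt(285) ↦ -sqrt(285). Hence Gal(Q(sqrt(285))/Q) = Z/2Z.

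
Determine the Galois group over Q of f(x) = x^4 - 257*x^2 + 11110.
Gal(K/Q) = V_4 (Klein four-group, Z/2Z × Z/2Z)

f factors as (x^2 - 202)(x^2 - 55), so the splitting field is K = Q(sqrt(202), sqrt(55)). The elements 202, 55, 11110 are all non-squares in Q, so sqrt(202) and sqrt(55) generate independent quadratic extensions. Thus [K:Q] = 4 and Gal(K/Q) is generated by the two order-2 automorphisms sqrt(202) ↦ -sqrt(202) and sqrt(55) ↦ -sqrt(55), giving V_4.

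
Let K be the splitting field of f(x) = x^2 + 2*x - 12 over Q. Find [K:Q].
[K:Q] = 2

The discriminant of x^2 + (2)*x + (-12) is b^2 - 4c = 4 - (-48) = 52. Since 52 is not a perfect square in Q, the polynomial is irreducible over Q. Its two roots generate a degree-2 extension, so [K:Q] = 2.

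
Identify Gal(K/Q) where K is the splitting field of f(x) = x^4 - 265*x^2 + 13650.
Gal(K/Q) = V_4 (Klein four-group, Z/2Z × Z/2Z)

f factors as (x^2 - 70)(x^2 - 195), so the splitting field is K = Q(sqrt(70), sqrt(195)). The elements 70, 195, 13650 are all non-squares in Q, so sqrt(70) and sqrt(195) generate independent quadratic extensions. Thus [K:Q] = 4 and Gal(K/Q) is generated by the two order-2 automorphisms sqrt(70) ↦ -sqrt(70) and sqrt(195) ↦ -sqrt(195), giving V_4.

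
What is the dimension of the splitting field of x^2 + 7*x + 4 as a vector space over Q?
[K:Q] = 2

The discriminant of x^2 + (7)*x + (4) is b^2 - 4c = 49 - (16) = 33. Since 33 is not a perfect square in Q, the polynomial is irreducible over Q. Its two roots generate a degree-2 extension, so [K:Q] = 2.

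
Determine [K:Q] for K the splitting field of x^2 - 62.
[K:Q] = 2

The polynomial x^2 - 62 is irreducible over Q since 62 is not a perfect square. Its splitting field is Q(sqrt(62)), which has degree 2 over Q.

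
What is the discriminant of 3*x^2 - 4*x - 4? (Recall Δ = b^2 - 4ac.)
Δ = 64

For a quadratic a x^2 + b x + c the discriminant is Δ = b^2 - 4ac = (-4)^2 - 4*(3)*(-4) = 16 - (-48) = 64.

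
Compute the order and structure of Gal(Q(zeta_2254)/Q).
|Gal(Q(zeta_2254)/Q)| = phi(2254) = 924; group ≅ (Z/2254Z)^* ≅ Z/22Z × Z/42Z

The n-th cyclotomic polynomial Φ_2254(x) is the minimal polynomial of zeta_2254 over Q and has degree phi(2254) = 924. So Q(zeta_2254) is a degree-924 Galois extension with Galois group (Z/2254Z)^*. By CRT, (Z/2254Z)^* ≅ (Z/2Z)^* × (Z/49Z)^* × (Z/23Z)^*. Each prime-power unit group is (Z/2Z)^* ≅ trivial group (order 1); (Z/49Z)^* ≅ Z/42Z; (Z/23Z)^* ≅ Z/22Z. Hence Gal(Q(zeta_2254)/Q) ≅ Z/22Z × Z/42Z.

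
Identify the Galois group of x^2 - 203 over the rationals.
Gal(K/Q) = Z/2Z (cyclic of order 2)

x^2 - 203 is irreducible over Q since 203 is not a rational square. The splitting field Q(sqrt(203)) has degree 2 over Q, and its unique nontrivial automorphism is sqrt(203) ↦ -sqrt(203). Hence Gal(Q(sqrt(203))/Q) = Z/2Z.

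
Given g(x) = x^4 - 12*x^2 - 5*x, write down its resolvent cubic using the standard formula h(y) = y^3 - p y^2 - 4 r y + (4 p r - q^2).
h(y) = y^3 + 12*y^2 - 25

Identify coefficients: p = -12, q = -5, r = 0.
Plug into h(y) = y^3 - p y^2 - 4 r y + (4 p r - q^2):
  h(y) = y^3 - (-12) y^2 - 4*(0) y + (4*(-12)*(0) - (-5)^2)
       = y^3 + (12) y^2 + (0) y + (-25).
Simplifying: h(y) = y^3 + 12*y^2 - 25.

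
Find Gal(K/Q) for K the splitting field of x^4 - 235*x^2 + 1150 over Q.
Gal(K/Q) = V_4 (Klein four-group, Z/2Z × Z/2Z)

f factors as (x^2 - 5)(x^2 - 230), so the splitting field is K = Q(sqrt(5), sqrt(230)). The elements 5, 230, 1150 are all non-squares in Q, so sqrt(5) and sqrt(230) generate independent quadratic extensions. Thus [K:Q] = 4 and Gal(K/Q) is generated by the two order-2 automorphisms sqrt(5) ↦ -sqrt(5) and sqrt(230) ↦ -sqrt(230), giving V_4.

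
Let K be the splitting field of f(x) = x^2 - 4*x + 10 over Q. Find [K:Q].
[K:Q] = 2

The discriminant of x^2 + (-4)*x + (10) is b^2 - 4c = 16 - (40) = -24. Since -24 is not a perfect square in Q, the polynomial is irreducible over Q. Its two roots generate a degree-2 extension, so [K:Q] = 2.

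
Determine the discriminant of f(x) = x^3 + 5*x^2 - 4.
Δ = 1568

For x^3 + a x^2 + b x + c the discriminant is Δ = 18 a b c - 4 a^3 c + a^2 b^2 - 4 b^3 - 27 c^2.
Plug a = 5, b = 0, c = -4:
  18*(5)*(0)*(-4) - 4*(5)^3*(-4) + (5)^2*(0)^2 - 4*(0)^3 - 27*(-4)^2
  = 0 + (2000) + 0 + (0) + (-432)
  = 1568.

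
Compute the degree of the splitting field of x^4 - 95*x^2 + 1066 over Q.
[K:Q] = 4

f factors as (x^2 - 13)(x^2 - 82); the splitting field is K = Q(sqrt(13), sqrt(82)). Since 13, 82, and 1066 are all non-squares in Q, the three subfields Q(sqrt(13)), Q(sqrt(82)), Q(sqrt(1066)) are distinct degree-2 extensions, so [K:Q] = 4 (Klein four Galois group).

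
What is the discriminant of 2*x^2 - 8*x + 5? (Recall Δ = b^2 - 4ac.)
Δ = 24

For a quadratic a x^2 + b x + c the discriminant is Δ = b^2 - 4ac = (-8)^2 - 4*(2)*(5) = 64 - (40) = 24.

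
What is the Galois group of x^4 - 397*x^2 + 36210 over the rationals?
Gal(K/Q) = V_4 (Klein four-group, Z/2Z × Z/2Z)

f factors as (x^2 - 142)(x^2 - 255), so the splitting field is K = Q(sqrt(142), sqrt(255)). The elements 142, 255, 36210 are all non-squares in Q, so sqrt(142) and sqrt(255) generate independent quadratic extensions. Thus [K:Q] = 4 and Gal(K/Q) is generated by the two order-2 automorphisms sqrt(142) ↦ -sqrt(142) and sqrt(255) ↦ -sqrt(255), giving V_4.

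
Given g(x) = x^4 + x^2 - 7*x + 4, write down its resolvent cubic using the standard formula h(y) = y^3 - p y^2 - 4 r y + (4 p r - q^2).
h(y) = y^3 - y^2 - 16*y - 33

Identify coefficients: p = 1, q = -7, r = 4.
Plug into h(y) = y^3 - p y^2 - 4 r y + (4 p r - q^2):
  h(y) = y^3 - (1) y^2 - 4*(4) y + (4*(1)*(4) - (-7)^2)
       = y^3 + (-1) y^2 + (-16) y + (-33).
Simplifying: h(y) = y^3 - y^2 - 16*y - 33.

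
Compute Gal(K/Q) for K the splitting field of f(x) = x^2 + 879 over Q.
Gal(K/Q) = Z/2Z (cyclic of order 2)

x^2 + 879 is irreducible over Q since -879 is not a rational square. The splitting field Q(sqrt(-879)) has degree 2 over Q, and its unique nontrivial automorphism is sqrt(-879) ↦ -sqrt(-879). Hence Gal(Q(sqrt(-879))/Q) = Z/2Z.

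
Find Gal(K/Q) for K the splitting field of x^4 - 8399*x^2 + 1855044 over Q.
Gal(K/Q) = Z/2Z (cyclic of order 2)

f factors as (x^2 - 8172)(x^2 - 227), so the splitting field is K = Q(sqrt(8172), sqrt(227)). The squarefree part of 8172 is 227 and the squarefree part of 227 is also 227, so sqrt(8172) and sqrt(227) are both rational multiples of sqrt(227). Hence Q(sqrt(8172)) = Q(sqrt(227)) = Q(sqrt(227)), and the splitting field collapses to a single degree-2 extension with Galois group Z/2Z.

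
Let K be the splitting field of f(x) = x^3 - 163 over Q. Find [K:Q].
[K:Q] = 6

x^3 - 163 has one real root r = 163^(1/3) and two complex roots r*zeta_3, r*zeta_3^2 where zeta_3 = e^(2*pi*i/3). The splitting field is Q(r, zeta_3). [Q(r):Q] = 3 and [Q(zeta_3):Q] = 2 with gcd = 1, so [Q(r, zeta_3):Q] = 3 * 2 = 6.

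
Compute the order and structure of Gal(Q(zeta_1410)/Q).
|Gal(Q(zeta_1410)/Q)| = phi(1410) = 368; group ≅ (Z/1410Z)^* ≅ Z/2Z × Z/4Z × Z/46Z

The n-th cyclotomic polynomial Φ_1410(x) is the minimal polynomial of zeta_1410 over Q and has degree phi(1410) = 368. So Q(zeta_1410) is a degree-368 Galois extension with Galois group (Z/1410Z)^*. By CRT, (Z/1410Z)^* ≅ (Z/2Z)^* × (Z/3Z)^* × (Z/5Z)^* × (Z/47Z)^*. Each prime-power unit group is (Z/2Z)^* ≅ trivial group (order 1); (Z/3Z)^* ≅ Z/2Z; (Z/5Z)^* ≅ Z/4Z; (Z/47Z)^* ≅ Z/46Z. Hence Gal(Q(zeta_1410)/Q) ≅ Z/2Z × Z/4Z × Z/46Z.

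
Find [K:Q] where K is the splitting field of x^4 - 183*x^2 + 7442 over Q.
[K:Q] = 4

f factors as (x^2 - 122)(x^2 - 61); the splitting field is K = Q(sqrt(122), sqrt(61)). Since 122, 61, and 7442 are all non-squares in Q, the three subfields Q(sqrt(122)), Q(sqrt(61)), Q(sqrt(7442)) are distinct degree-2 extensions, so [K:Q] = 4 (Klein four Galois group).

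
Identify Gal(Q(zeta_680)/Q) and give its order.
|Gal(Q(zeta_680)/Q)| = phi(680) = 256; group ≅ (Z/680Z)^* ≅ Z/2Z × Z/2Z × Z/4Z × Z/16Z

The n-th cyclotomic polynomial Φ_680(x) is the minimal polynomial of zeta_680 over Q and has degree phi(680) = 256. So Q(zeta_680) is a degree-256 Galois extension with Galois group (Z/680Z)^*. By CRT, (Z/680Z)^* ≅ (Z/8Z)^* × (Z/5Z)^* × (Z/17Z)^*. Each prime-power unit group is (Z/8Z)^* ≅ Z/2Z × Z/2Z; (Z/5Z)^* ≅ Z/4Z; (Z/17Z)^* ≅ Z/16Z. Hence Gal(Q(zeta_680)/Q) ≅ Z/2Z × Z/2Z × Z/4Z × Z/16Z.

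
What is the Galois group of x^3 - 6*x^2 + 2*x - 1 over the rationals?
Gal(K/Q) = S_3 (symmetric group of order 6)

Compute the discriminant of x^3 + (-6)*x^2 + (2)*x + (-1): Δ = -563. Since Δ is not a rational square, the Galois group is not contained in A_3; it must be the full S_3 (irreducibility of the cubic rules out anything smaller).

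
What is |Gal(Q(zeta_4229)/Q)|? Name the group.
|Gal(Q(zeta_4229)/Q)| = phi(4229) = 4228; group ≅ (Z/4229Z)^* ≅ Z/4228Z

The n-th cyclotomic polynomial Φ_4229(x) is the minimal polynomial of zeta_4229 over Q and has degree phi(4229) = 4228. So Q(zeta_4229) is a degree-4228 Galois extension with Galois group (Z/4229Z)^*. (Z/4229Z)^* is cyclic since 4229 is an odd prime power (or 4). Hence Gal(Q(zeta_4229)/Q) ≅ Z/4228Z.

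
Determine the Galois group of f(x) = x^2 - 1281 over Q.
Gal(K/Q) = Z/2Z (cyclic of order 2)

x^2 - 1281 is irreducible over Q since 1281 is not a rational square. The splitting field Q(sqrt(1281)) has degree 2 over Q, and its unique nontrivial automorphism is sqrt(1281) ↦ -sqrt(1281). Hence Gal(Q(sqrt(1281))/Q) = Z/2Z.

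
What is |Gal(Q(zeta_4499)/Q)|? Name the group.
|Gal(Q(zeta_4499)/Q)| = phi(4499) = 4080; group ≅ (Z/4499Z)^* ≅ Z/10Z × Z/408Z

The n-th cyclotomic polynomial Φ_4499(x) is the minimal polynomial of zeta_4499 over Q and has degree phi(4499) = 4080. So Q(zeta_4499) is a degree-4080 Galois extension with Galois group (Z/4499Z)^*. By CRT, (Z/4499Z)^* ≅ (Z/11Z)^* × (Z/409Z)^*. Each prime-power unit group is (Z/11Z)^* ≅ Z/10Z; (Z/409Z)^* ≅ Z/408Z. Hence Gal(Q(zeta_4499)/Q) ≅ Z/10Z × Z/408Z.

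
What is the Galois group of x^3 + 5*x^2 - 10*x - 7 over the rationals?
Gal(K/Q) = S_3 (symmetric group of order 6)

Compute the discriminant of x^3 + (5)*x^2 + (-10)*x + (-7): Δ = 14977. Since Δ is not a rational square, the Galois group is not contained in A_3; it must be the full S_3 (irreducibility of the cubic rules out anything smaller).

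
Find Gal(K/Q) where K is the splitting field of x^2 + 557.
Gal(K/Q) = Z/2Z (cyclic of order 2)

x^2 + 557 is irreducible over Q since -557 is not a rational square. The splitting field Q(sqrt(-557)) has degree 2 over Q, and its unique nontrivial automorphism is sqrt(-557) ↦ -sqrt(-557). Hence Gal(Q(sqrt(-557))/Q) = Z/2Z.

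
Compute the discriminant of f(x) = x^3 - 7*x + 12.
Δ = -2516

For a depressed cubic x^3 + p x + q the discriminant is Δ = -4 p^3 - 27 q^2 = -4*(-7)^3 - 27*(12)^2 = 1372 - 3888 = -2516.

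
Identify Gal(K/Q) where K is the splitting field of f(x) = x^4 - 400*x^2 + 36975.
Gal(K/Q) = V_4 (Klein four-group, Z/2Z × Z/2Z)

f factors as (x^2 - 255)(x^2 - 145), so the splitting field is K = Q(sqrt(255), sqrt(145)). The elements 255, 145, 36975 are all non-squares in Q, so sqrt(255) and sqrt(145) generate independent quadratic extensions. Thus [K:Q] = 4 and Gal(K/Q) is generated by the two order-2 automorphisms sqrt(255) ↦ -sqrt(255) and sqrt(145) ↦ -sqrt(145), giving V_4.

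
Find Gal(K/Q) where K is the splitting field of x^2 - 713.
Gal(K/Q) = Z/2Z (cyclic of order 2)

x^2 - 713 is irreducible over Q since 713 is not a rational square. The splitting field Q(sqrt(713)) has degree 2 over Q, and its unique nontrivial automorphism is sqrt(713) ↦ -sqrt(713). Hence Gal(Q(sqrt(713))/Q) = Z/2Z.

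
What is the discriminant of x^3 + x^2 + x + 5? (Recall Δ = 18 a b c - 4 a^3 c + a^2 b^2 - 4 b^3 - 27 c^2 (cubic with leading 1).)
Δ = -608

For x^3 + a x^2 + b x + c the discriminant is Δ = 18 a b c - 4 a^3 c + a^2 b^2 - 4 b^3 - 27 c^2.
Plug a = 1, b = 1, c = 5:
  18*(1)*(1)*(5) - 4*(1)^3*(5) + (1)^2*(1)^2 - 4*(1)^3 - 27*(5)^2
  = 90 + (-20) + 1 + (-4) + (-675)
  = -608.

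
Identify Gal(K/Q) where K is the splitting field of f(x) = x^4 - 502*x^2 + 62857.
Gal(K/Q) = V_4 (Klein four-group, Z/2Z × Z/2Z)

f factors as (x^2 - 239)(x^2 - 263), so the splitting field is K = Q(sqrt(239), sqrt(263)). The elements 239, 263, 62857 are all non-squares in Q, so sqrt(239) and sqrt(263) generate independent quadratic extensions. Thus [K:Q] = 4 and Gal(K/Q) is generated by the two order-2 automorphisms sqrt(239) ↦ -sqrt(239) and sqrt(263) ↦ -sqrt(263), giving V_4.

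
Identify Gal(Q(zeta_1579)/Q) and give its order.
|Gal(Q(zeta_1579)/Q)| = phi(1579) = 1578; group ≅ (Z/1579Z)^* ≅ Z/1578Z

The n-th cyclotomic polynomial Φ_1579(x) is the minimal polynomial of zeta_1579 over Q and has degree phi(1579) = 1578. So Q(zeta_1579) is a degree-1578 Galois extension with Galois group (Z/1579Z)^*. (Z/1579Z)^* is cyclic since 1579 is an odd prime power (or 4). Hence Gal(Q(zeta_1579)/Q) ≅ Z/1578Z.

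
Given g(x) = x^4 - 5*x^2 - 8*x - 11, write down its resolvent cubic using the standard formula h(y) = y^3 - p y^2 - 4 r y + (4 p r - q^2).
h(y) = y^3 + 5*y^2 + 44*y + 156

Identify coefficients: p = -5, q = -8, r = -11.
Plug into h(y) = y^3 - p y^2 - 4 r y + (4 p r - q^2):
  h(y) = y^3 - (-5) y^2 - 4*(-11) y + (4*(-5)*(-11) - (-8)^2)
       = y^3 + (5) y^2 + (44) y + (156).
Simplifying: h(y) = y^3 + 5*y^2 + 44*y + 156.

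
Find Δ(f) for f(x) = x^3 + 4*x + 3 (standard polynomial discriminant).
Δ = -499

For a depressed cubic x^3 + p x + q the discriminant is Δ = -4 p^3 - 27 q^2 = -4*(4)^3 - 27*(3)^2 = -256 - 243 = -499.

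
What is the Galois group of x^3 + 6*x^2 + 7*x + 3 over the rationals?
Gal(K/Q) = S_3 (symmetric group of order 6)

Compute the discriminant of x^3 + (6)*x^2 + (7)*x + (3): Δ = -175. Since Δ is not a rational square, the Galois group is not contained in A_3; it must be the full S_3 (irreducibility of the cubic rules out anything smaller).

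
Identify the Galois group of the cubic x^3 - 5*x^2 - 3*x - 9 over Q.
Gal(K/Q) = S_3 (symmetric group of order 6)

Compute the discriminant of x^3 + (-5)*x^2 + (-3)*x + (-9): Δ = -8784. Since Δ is not a rational square, the Galois group is not contained in A_3; it must be the full S_3 (irreducibility of the cubic rules out anything smaller).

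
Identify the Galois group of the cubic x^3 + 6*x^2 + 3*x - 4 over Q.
Gal(K/Q) = S_3 (symmetric group of order 6)

Compute the discriminant of x^3 + (6)*x^2 + (3)*x + (-4): Δ = 1944. Since Δ is not a rational square, the Galois group is not contained in A_3; it must be the full S_3 (irreducibility of the cubic rules out anything smaller).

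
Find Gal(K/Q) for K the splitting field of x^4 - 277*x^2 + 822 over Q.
Gal(K/Q) = V_4 (Klein four-group, Z/2Z × Z/2Z)

f factors as (x^2 - 274)(x^2 - 3), so the splitting field is K = Q(sqrt(274), sqrt(3)). The elements 274, 3, 822 are all non-squares in Q, so sqrt(274) and sqrt(3) generate independent quadratic extensions. Thus [K:Q] = 4 and Gal(K/Q) is generated by the two order-2 automorphisms sqrt(274) ↦ -sqrt(274) and sqrt(3) ↦ -sqrt(3), giving V_4.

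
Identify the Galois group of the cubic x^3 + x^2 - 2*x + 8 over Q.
Gal(K/Q) = S_3 (symmetric group of order 6)

Compute the discriminant of x^3 + (1)*x^2 + (-2)*x + (8): Δ = -2012. Since Δ is not a rational square, the Galois group is not contained in A_3; it must be the full S_3 (irreducibility of the cubic rules out anything smaller).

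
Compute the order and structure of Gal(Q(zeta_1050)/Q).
|Gal(Q(zeta_1050)/Q)| = phi(1050) = 240; group ≅ (Z/1050Z)^* ≅ Z/2Z × Z/6Z × Z/20Z

The n-th cyclotomic polynomial Φ_1050(x) is the minimal polynomial of zeta_1050 over Q and has degree phi(1050) = 240. So Q(zeta_1050) is a degree-240 Galois extension with Galois group (Z/1050Z)^*. By CRT, (Z/1050Z)^* ≅ (Z/2Z)^* × (Z/3Z)^* × (Z/25Z)^* × (Z/7Z)^*. Each prime-power unit group is (Z/2Z)^* ≅ trivial group (order 1); (Z/3Z)^* ≅ Z/2Z; (Z/25Z)^* ≅ Z/20Z; (Z/7Z)^* ≅ Z/6Z. Hence Gal(Q(zeta_1050)/Q) ≅ Z/2Z × Z/6Z × Z/20Z.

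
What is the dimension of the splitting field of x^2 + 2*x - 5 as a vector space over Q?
[K:Q] = 2

The discriminant of x^2 + (2)*x + (-5) is b^2 - 4c = 4 - (-20) = 24. Since 24 is not a perfect square in Q, the polynomial is irreducible over Q. Its two roots generate a degree-2 extension, so [K:Q] = 2.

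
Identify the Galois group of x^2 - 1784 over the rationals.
Gal(K/Q) = Z/2Z (cyclic of order 2)

x^2 - 1784 is irreducible over Q since 1784 is not a rational square. The splitting field Q(sqrt(1784)) has degree 2 over Q, and its unique nontrivial automorphism is sqrt(1784) ↦ -sqrt(1784). Hence Gal(Q(sqrt(1784))/Q) = Z/2Z.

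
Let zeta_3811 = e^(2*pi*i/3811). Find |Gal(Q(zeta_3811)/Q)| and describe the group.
|Gal(Q(zeta_3811)/Q)| = phi(3811) = 3672; group ≅ (Z/3811Z)^* ≅ Z/36Z × Z/102Z

The n-th cyclotomic polynomial Φ_3811(x) is the minimal polynomial of zeta_3811 over Q and has degree phi(3811) = 3672. So Q(zeta_3811) is a degree-3672 Galois extension with Galois group (Z/3811Z)^*. By CRT, (Z/3811Z)^* ≅ (Z/37Z)^* × (Z/103Z)^*. Each prime-power unit group is (Z/37Z)^* ≅ Z/36Z; (Z/103Z)^* ≅ Z/102Z. Hence Gal(Q(zeta_3811)/Q) ≅ Z/36Z × Z/102Z.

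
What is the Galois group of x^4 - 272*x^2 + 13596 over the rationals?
Gal(K/Q) = V_4 (Klein four-group, Z/2Z × Z/2Z)

f factors as (x^2 - 206)(x^2 - 66), so the splitting field is K = Q(sqrt(206), sqrt(66)). The elements 206, 66, 13596 are all non-squares in Q, so sqrt(206) and sqrt(66) generate independent quadratic extensions. Thus [K:Q] = 4 and Gal(K/Q) is generated by the two order-2 automorphisms sqrt(206) ↦ -sqrt(206) and sqrt(66) ↦ -sqrt(66), giving V_4.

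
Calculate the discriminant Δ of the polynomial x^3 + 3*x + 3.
Δ = -351

For a depressed cubic x^3 + p x + q the discriminant is Δ = -4 p^3 - 27 q^2 = -4*(3)^3 - 27*(3)^2 = -108 - 243 = -351.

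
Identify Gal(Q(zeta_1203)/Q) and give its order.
|Gal(Q(zeta_1203)/Q)| = phi(1203) = 800; group ≅ (Z/1203Z)^* ≅ Z/2Z × Z/400Z

The n-th cyclotomic polynomial Φ_1203(x) is the minimal polynomial of zeta_1203 over Q and has degree phi(1203) = 800. So Q(zeta_1203) is a degree-800 Galois extension with Galois group (Z/1203Z)^*. By CRT, (Z/1203Z)^* ≅ (Z/3Z)^* × (Z/401Z)^*. Each prime-power unit group is (Z/3Z)^* ≅ Z/2Z; (Z/401Z)^* ≅ Z/400Z. Hence Gal(Q(zeta_1203)/Q) ≅ Z/2Z × Z/400Z.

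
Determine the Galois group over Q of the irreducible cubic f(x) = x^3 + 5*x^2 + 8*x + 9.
Gal(K/Q) = S_3 (symmetric group of order 6)

Compute the discriminant of x^3 + (5)*x^2 + (8)*x + (9): Δ = -655. Since Δ is not a rational square, the Galois group is not contained in A_3; it must be the full S_3 (irreducibility of the cubic rules out anything smaller).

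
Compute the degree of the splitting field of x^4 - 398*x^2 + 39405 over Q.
[K:Q] = 4

f factors as (x^2 - 213)(x^2 - 185); the splitting field is K = Q(sqrt(213), sqrt(185)). Since 213, 185, and 39405 are all non-squares in Q, the three subfields Q(sqrt(213)), Q(sqrt(185)), Q(sqrt(39405)) are distinct degree-2 extensions, so [K:Q] = 4 (Klein four Galois group).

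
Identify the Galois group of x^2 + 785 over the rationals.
Gal(K/Q) = Z/2Z (cyclic of order 2)

x^2 + 785 is irreducible over Q since -785 is not a rational square. The splitting field Q(sqrt(-785)) has degree 2 over Q, and its unique nontrivial automorphism is sqrt(-785) ↦ -sqrt(-785). Hence Gal(Q(sqrt(-785))/Q) = Z/2Z.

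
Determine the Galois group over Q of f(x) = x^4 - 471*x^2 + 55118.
Gal(K/Q) = V_4 (Klein four-group, Z/2Z × Z/2Z)

f factors as (x^2 - 217)(x^2 - 254), so the splitting field is K = Q(sqrt(217), sqrt(254)). The elements 217, 254, 55118 are all non-squares in Q, so sqrt(217) and sqrt(254) generate independent quadratic extensions. Thus [K:Q] = 4 and Gal(K/Q) is generated by the two order-2 automorphisms sqrt(217) ↦ -sqrt(217) and sqrt(254) ↦ -sqrt(254), giving V_4.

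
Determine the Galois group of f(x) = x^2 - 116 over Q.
Gal(K/Q) = Z/2Z (cyclic of order 2)

x^2 - 116 is irreducible over Q since 116 is not a rational square. The splitting field Q(sqrt(116)) has degree 2 over Q, and its unique nontrivial automorphism is sqrt(116) ↦ -sqrt(116). Hence Gal(Q(sqrt(116))/Q) = Z/2Z.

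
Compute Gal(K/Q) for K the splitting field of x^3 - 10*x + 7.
Gal(K/Q) = S_3 (symmetric group of order 6)

Compute the discriminant of x^3 + (0)*x^2 + (-10)*x + (7): Δ = 2677. Since Δ is not a rational square, the Galois group is not contained in A_3; it must be the full S_3 (irreducibility of the cubic rules out anything smaller).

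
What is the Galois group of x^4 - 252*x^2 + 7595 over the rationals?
Gal(K/Q) = V_4 (Klein four-group, Z/2Z × Z/2Z)

f factors as (x^2 - 35)(x^2 - 217), so the splitting field is K = Q(sqrt(35), sqrt(217)). The elements 35, 217, 7595 are all non-squares in Q, so sqrt(35) and sqrt(217) generate independent quadratic extensions. Thus [K:Q] = 4 and Gal(K/Q) is generated by the two order-2 automorphisms sqrt(35) ↦ -sqrt(35) and sqrt(217) ↦ -sqrt(217), giving V_4.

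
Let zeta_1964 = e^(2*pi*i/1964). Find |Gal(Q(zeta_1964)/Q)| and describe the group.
|Gal(Q(zeta_1964)/Q)| = phi(1964) = 980; group ≅ (Z/1964Z)^* ≅ Z/2Z × Z/490Z

The n-th cyclotomic polynomial Φ_1964(x) is the minimal polynomial of zeta_1964 over Q and has degree phi(1964) = 980. So Q(zeta_1964) is a degree-980 Galois extension with Galois group (Z/1964Z)^*. By CRT, (Z/1964Z)^* ≅ (Z/4Z)^* × (Z/491Z)^*. Each prime-power unit group is (Z/4Z)^* ≅ Z/2Z; (Z/491Z)^* ≅ Z/490Z. Hence Gal(Q(zeta_1964)/Q) ≅ Z/2Z × Z/490Z.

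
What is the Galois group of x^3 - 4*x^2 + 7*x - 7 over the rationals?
Gal(K/Q) = S_3 (symmetric group of order 6)

Compute the discriminant of x^3 + (-4)*x^2 + (7)*x + (-7): Δ = -175. Since Δ is not a rational square, the Galois group is not contained in A_3; it must be the full S_3 (irreducibility of the cubic rules out anything smaller).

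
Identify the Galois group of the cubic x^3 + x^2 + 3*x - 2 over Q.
Gal(K/Q) = S_3 (symmetric group of order 6)

Compute the discriminant of x^3 + (1)*x^2 + (3)*x + (-2): Δ = -307. Since Δ is not a rational square, the Galois group is not contained in A_3; it must be the full S_3 (irreducibility of the cubic rules out anything smaller).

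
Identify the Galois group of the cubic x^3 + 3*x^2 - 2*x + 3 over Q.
Gal(K/Q) = S_3 (symmetric group of order 6)

Compute the discriminant of x^3 + (3)*x^2 + (-2)*x + (3): Δ = -823. Since Δ is not a rational square, the Galois group is not contained in A_3; it must be the full S_3 (irreducibility of the cubic rules out anything smaller).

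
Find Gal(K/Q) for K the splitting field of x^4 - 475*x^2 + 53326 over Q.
Gal(K/Q) = V_4 (Klein four-group, Z/2Z × Z/2Z)

f factors as (x^2 - 182)(x^2 - 293), so the splitting field is K = Q(sqrt(182), sqrt(293)). The elements 182, 293, 53326 are all non-squares in Q, so sqrt(182) and sqrt(293) generate independent quadratic extensions. Thus [K:Q] = 4 and Gal(K/Q) is generated by the two order-2 automorphisms sqrt(182) ↦ -sqrt(182) and sqrt(293) ↦ -sqrt(293), giving V_4.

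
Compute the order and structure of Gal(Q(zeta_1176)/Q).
|Gal(Q(zeta_1176)/Q)| = phi(1176) = 336; group ≅ (Z/1176Z)^* ≅ Z/2Z × Z/2Z × Z/2Z × Z/42Z

The n-th cyclotomic polynomial Φ_1176(x) is the minimal polynomial of zeta_1176 over Q and has degree phi(1176) = 336. So Q(zeta_1176) is a degree-336 Galois extension with Galois group (Z/1176Z)^*. By CRT, (Z/1176Z)^* ≅ (Z/8Z)^* × (Z/3Z)^* × (Z/49Z)^*. Each prime-power unit group is (Z/8Z)^* ≅ Z/2Z × Z/2Z; (Z/3Z)^* ≅ Z/2Z; (Z/49Z)^* ≅ Z/42Z. Hence Gal(Q(zeta_1176)/Q) ≅ Z/2Z × Z/2Z × Z/2Z × Z/42Z.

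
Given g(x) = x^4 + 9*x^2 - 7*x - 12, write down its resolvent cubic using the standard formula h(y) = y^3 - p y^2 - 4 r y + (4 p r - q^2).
h(y) = y^3 - 9*y^2 + 48*y - 481

Identify coefficients: p = 9, q = -7, r = -12.
Plug into h(y) = y^3 - p y^2 - 4 r y + (4 p r - q^2):
  h(y) = y^3 - (9) y^2 - 4*(-12) y + (4*(9)*(-12) - (-7)^2)
       = y^3 + (-9) y^2 + (48) y + (-481).
Simplifying: h(y) = y^3 - 9*y^2 + 48*y - 481.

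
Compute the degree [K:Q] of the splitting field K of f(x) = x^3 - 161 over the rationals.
[K:Q] = 6

x^3 - 161 has one real root r = 161^(1/3) and two complex roots r*zeta_3, r*zeta_3^2 where zeta_3 = e^(2*pi*i/3). The splitting field is Q(r, zeta_3). [Q(r):Q] = 3 and [Q(zeta_3):Q] = 2 with gcd = 1, so [Q(r, zeta_3):Q] = 3 * 2 = 6.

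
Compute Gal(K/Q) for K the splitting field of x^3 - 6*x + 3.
Gal(K/Q) = S_3 (symmetric group of order 6)

Compute the discriminant of x^3 + (0)*x^2 + (-6)*x + (3): Δ = 621. Since Δ is not a rational square, the Galois group is not contained in A_3; it must be the full S_3 (irreducibility of the cubic rules out anything smaller).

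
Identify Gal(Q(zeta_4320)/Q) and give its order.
|Gal(Q(zeta_4320)/Q)| = phi(4320) = 1152; group ≅ (Z/4320Z)^* ≅ Z/2Z × Z/4Z × Z/8Z × Z/18Z

The n-th cyclotomic polynomial Φ_4320(x) is the minimal polynomial of zeta_4320 over Q and has degree phi(4320) = 1152. So Q(zeta_4320) is a degree-1152 Galois extension with Galois group (Z/4320Z)^*. By CRT, (Z/4320Z)^* ≅ (Z/32Z)^* × (Z/27Z)^* × (Z/5Z)^*. Each prime-power unit group is (Z/32Z)^* ≅ Z/2Z × Z/8Z; (Z/27Z)^* ≅ Z/18Z; (Z/5Z)^* ≅ Z/4Z. Hence Gal(Q(zeta_4320)/Q) ≅ Z/2Z × Z/4Z × Z/8Z × Z/18Z.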